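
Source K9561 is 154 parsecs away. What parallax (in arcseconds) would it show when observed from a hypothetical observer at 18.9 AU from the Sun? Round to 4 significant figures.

0.1227 arcsec

p (arcsec) = B (AU) / d (pc).
p = 18.9 / 154 = 0.12273 arcsec.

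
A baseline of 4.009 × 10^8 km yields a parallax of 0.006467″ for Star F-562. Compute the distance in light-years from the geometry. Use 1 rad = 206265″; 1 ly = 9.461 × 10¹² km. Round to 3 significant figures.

θ = 0.006467″ = 0.006467/206265 = 3.1353 × 10^-8 rad.
d = B/θ = (4.009 × 10^8) / (3.1353 × 10^-8) = 1.2787 × 10^16 km = (1.2787 × 10^16) / (9.461 × 10^12) ly = 1351.5 ly.

1350 ly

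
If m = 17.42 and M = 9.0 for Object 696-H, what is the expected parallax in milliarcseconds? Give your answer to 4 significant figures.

m − M = 17.42 − 9.0 = 8.42.
d = 10^((m−M)/5 + 1) = 10^2.684 = 483.06 pc.
p = 1/d = 1/483.06 = 0.0020701 arcsec = 2.0701 mas.

2.070 mas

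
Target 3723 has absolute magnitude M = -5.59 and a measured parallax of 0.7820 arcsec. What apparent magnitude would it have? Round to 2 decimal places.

d = 1/p = 1/0.7820″ = 1.2788 pc.
m − M = 5 log₁₀ d − 5 = 5 log₁₀(1.2788) − 5 = 0.5340 − 5 = -4.4660.
m = M + (m − M) = -5.59 + (-4.4660) = -10.06.

m = -10.06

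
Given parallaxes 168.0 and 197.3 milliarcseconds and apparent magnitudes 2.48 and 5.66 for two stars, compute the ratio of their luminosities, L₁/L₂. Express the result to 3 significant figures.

d₁ = 1/p₁ = 1/0.1680″ = 5.9524 pc; d₂ = 1/p₂ = 1/0.1973″ = 5.0684 pc.
M₁ = m₁ − 5 log₁₀ d₁ + 5 = 2.48 − 3.8735 + 5 = 3.6065.
M₂ = 5.66 − 3.5244 + 5 = 7.1356.
L₁/L₂ = 10^(0.4(M₂ − M₁)) = 10^(0.4 × 3.5291) = 10^1.41164 = 25.801.

L₁/L₂ = 25.8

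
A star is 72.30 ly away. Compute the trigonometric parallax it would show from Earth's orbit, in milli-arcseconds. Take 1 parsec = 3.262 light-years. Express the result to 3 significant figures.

45.1 mas

d = 72.30 ly ÷ 3.262 = 22.164 pc.
p = 1/d = 1/22.164 = 0.045118 arcsec.
= 0.045118 × 1000 = 45.118 mas.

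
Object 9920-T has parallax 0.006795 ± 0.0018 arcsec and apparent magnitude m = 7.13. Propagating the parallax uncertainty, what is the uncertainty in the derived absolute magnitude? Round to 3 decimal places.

σ_M = 0.575 mag

M = m − 5 log₁₀ d + 5 = m + 5 log₁₀ p + 5, so ∂M/∂p = 5/(p ln 10).
σ_M = (5/ln 10) · (σ_p/p) = 2.1715 × 0.0018/0.006795 = 2.1715 × 0.2649 = 0.57523.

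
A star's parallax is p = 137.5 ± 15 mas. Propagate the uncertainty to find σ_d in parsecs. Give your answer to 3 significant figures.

d = 1/p, so σ_d = σ_p / p².
σ_d = 0.0150 / (0.1375)² = 0.0150 / 0.018906 = 0.7934 pc.

0.793 pc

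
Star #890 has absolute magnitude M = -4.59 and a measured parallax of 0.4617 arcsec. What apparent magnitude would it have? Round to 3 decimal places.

m = -7.912

d = 1/p = 1/0.4617″ = 2.1659 pc.
m − M = 5 log₁₀ d − 5 = 5 log₁₀(2.1659) − 5 = 1.6782 − 5 = -3.3218.
m = M + (m − M) = -4.59 + (-3.3218) = -7.912.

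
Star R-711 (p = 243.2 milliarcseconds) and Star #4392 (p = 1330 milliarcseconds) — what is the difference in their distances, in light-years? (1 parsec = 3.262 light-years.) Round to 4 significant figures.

d_A = 1/0.2432″ = 4.1118 pc; d_B = 1/1.330″ = 0.75188 pc.
|d_B − d_A| = |0.75188 − 4.1118| = 3.3599 pc = 3.3599 × 3.262 ly = 10.96 ly.

10.96 ly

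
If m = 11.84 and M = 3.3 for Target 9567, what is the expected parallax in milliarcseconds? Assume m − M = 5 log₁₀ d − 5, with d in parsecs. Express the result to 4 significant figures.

m − M = 11.84 − 3.3 = 8.54.
d = 10^((m−M)/5 + 1) = 10^2.708 = 510.5 pc.
p = 1/d = 1/510.5 = 0.0019589 arcsec = 1.9589 mas.

1.959 mas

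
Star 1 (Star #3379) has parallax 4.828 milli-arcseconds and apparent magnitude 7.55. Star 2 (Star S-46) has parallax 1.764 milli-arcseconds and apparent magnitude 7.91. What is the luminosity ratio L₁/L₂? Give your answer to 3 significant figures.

d₁ = 1/p₁ = 1/0.004828″ = 207.13 pc; d₂ = 1/p₂ = 1/0.001764″ = 566.89 pc.
M₁ = m₁ − 5 log₁₀ d₁ + 5 = 7.55 − 11.5812 + 5 = 0.9688.
M₂ = 7.91 − 13.7675 + 5 = -0.8575.
L₁/L₂ = 10^(0.4(M₂ − M₁)) = 10^(0.4 × (-1.8263)) = 10^(-0.73052) = 0.18599.

L₁/L₂ = 0.186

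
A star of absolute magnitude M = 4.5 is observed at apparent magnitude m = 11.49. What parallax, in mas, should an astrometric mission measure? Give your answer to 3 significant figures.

4.00 mas

m − M = 11.49 − 4.5 = 6.99.
d = 10^((m−M)/5 + 1) = 10^2.398 = 250.03 pc.
p = 1/d = 1/250.03 = 0.0039995 arcsec = 3.9995 mas.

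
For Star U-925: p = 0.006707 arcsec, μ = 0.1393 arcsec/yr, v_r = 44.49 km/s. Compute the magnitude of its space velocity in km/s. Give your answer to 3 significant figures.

108 km/s

d = 1/p = 1/0.006707″ = 149.1 pc.
v_t = 4.740 μ d = 4.740 × 0.1393 × 149.1 = 98.448 km/s.
v = √(v_r² + v_t²) = √(44.49² + 98.448²) = √11671.4 = 108.03 km/s.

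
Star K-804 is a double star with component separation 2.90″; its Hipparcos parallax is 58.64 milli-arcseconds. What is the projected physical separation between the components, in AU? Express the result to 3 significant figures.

d = 1/p = 1/0.05864″ = 17.053 pc.
At distance d (pc), an angle of θ arcsec spans θ·d AU: s = 2.90 × 17.053 = 49.454 AU.

49.5 AU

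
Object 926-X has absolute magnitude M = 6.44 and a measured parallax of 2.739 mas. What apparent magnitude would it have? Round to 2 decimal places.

d = 1/p = 1/0.002739″ = 365.1 pc.
m − M = 5 log₁₀ d − 5 = 5 log₁₀(365.1) − 5 = 12.8121 − 5 = 7.8121.
m = M + (m − M) = 6.44 + 7.8121 = 14.25.

m = 14.25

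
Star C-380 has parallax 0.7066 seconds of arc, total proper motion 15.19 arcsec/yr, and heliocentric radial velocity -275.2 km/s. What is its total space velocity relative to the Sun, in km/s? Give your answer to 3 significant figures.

293 km/s

d = 1/p = 1/0.7066″ = 1.4152 pc.
v_t = 4.740 μ d = 4.740 × 15.19 × 1.4152 = 101.9 km/s.
v = √(v_r² + v_t²) = √((-275.2)² + 101.9²) = √86118.7 = 293.46 km/s.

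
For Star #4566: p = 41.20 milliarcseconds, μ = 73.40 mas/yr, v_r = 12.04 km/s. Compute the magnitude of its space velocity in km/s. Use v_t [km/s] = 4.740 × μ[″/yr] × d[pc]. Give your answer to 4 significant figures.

d = 1/p = 1/0.04120″ = 24.272 pc.
μ = 73.40 mas/yr = 0.07340 ″/yr.
v_t = 4.740 μ d = 4.740 × 0.07340 × 24.272 = 8.4446 km/s.
v = √(v_r² + v_t²) = √(12.04² + 8.4446²) = √216.273 = 14.706 km/s.

14.71 km/s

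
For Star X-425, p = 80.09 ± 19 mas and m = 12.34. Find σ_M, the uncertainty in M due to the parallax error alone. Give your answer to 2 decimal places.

M = m − 5 log₁₀ d + 5 = m + 5 log₁₀ p + 5, so ∂M/∂p = 5/(p ln 10).
σ_M = (5/ln 10) · (σ_p/p) = 2.1715 × 19/80.09 = 2.1715 × 0.23723 = 0.51514.

σ_M = 0.52 mag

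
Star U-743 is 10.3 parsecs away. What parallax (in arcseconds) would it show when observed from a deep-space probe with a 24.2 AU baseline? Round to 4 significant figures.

p (arcsec) = B (AU) / d (pc).
p = 24.2 / 10.3 = 2.3495 arcsec.

2.350 arcsec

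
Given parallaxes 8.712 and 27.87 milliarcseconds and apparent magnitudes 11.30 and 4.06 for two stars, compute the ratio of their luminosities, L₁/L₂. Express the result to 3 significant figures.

L₁/L₂ = 0.0130

d₁ = 1/p₁ = 1/0.008712″ = 114.78 pc; d₂ = 1/p₂ = 1/0.02787″ = 35.881 pc.
M₁ = m₁ − 5 log₁₀ d₁ + 5 = 11.30 − 10.2993 + 5 = 6.0007.
M₂ = 4.06 − 7.7743 + 5 = 1.2857.
L₁/L₂ = 10^(0.4(M₂ − M₁)) = 10^(0.4 × (-4.7150)) = 10^(-1.88600) = 0.013002.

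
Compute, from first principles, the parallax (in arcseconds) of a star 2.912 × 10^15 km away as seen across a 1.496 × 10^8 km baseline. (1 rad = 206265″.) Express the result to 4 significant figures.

0.01060 arcsec

θ ≈ B/d = (1.496 × 10^8) / (2.912 × 10^15) = 5.1374 × 10^-8 rad.
In arcseconds: 5.1374 × 10^-8 × 206265 = 0.010597″.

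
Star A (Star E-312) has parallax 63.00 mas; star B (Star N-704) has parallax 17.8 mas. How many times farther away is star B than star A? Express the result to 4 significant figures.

3.539

Since d = 1/p, d_B/d_A = p_A/p_B.
= 63.00 / 17.8 = 3.5393.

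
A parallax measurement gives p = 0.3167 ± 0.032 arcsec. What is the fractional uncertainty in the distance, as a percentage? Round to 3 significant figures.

10.1%

For d = 1/p, |σ_d/d| = |σ_p/p|.
σ_p/p = 0.032 / 0.3167 = 0.10104 = 10.104%.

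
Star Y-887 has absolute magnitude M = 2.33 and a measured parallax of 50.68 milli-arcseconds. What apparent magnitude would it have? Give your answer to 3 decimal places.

d = 1/p = 1/0.05068″ = 19.732 pc.
m − M = 5 log₁₀ d − 5 = 5 log₁₀(19.732) − 5 = 6.4759 − 5 = 1.4759.
m = M + (m − M) = 2.33 + 1.4759 = 3.806.

m = 3.806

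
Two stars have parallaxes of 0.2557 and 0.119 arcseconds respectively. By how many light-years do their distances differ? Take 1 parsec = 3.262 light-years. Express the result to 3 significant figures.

d_A = 1/0.2557″ = 3.9108 pc; d_B = 1/0.1190″ = 8.4034 pc.
|d_B − d_A| = |8.4034 − 3.9108| = 4.4926 pc = 4.4926 × 3.262 ly = 14.655 ly.

14.7 ly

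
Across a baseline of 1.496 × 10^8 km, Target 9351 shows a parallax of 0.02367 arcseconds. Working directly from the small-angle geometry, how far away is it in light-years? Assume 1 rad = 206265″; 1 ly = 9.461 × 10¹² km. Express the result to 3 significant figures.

θ = 0.02367″ = 0.02367/206265 = 1.1476 × 10^-7 rad.
d = B/θ = (1.496 × 10^8) / (1.1476 × 10^-7) = 1.3036 × 10^15 km = (1.3036 × 10^15) / (9.461 × 10^12) ly = 137.79 ly.

138 ly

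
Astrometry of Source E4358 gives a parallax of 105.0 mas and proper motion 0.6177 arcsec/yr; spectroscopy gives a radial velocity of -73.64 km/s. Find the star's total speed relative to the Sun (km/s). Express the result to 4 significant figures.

d = 1/p = 1/0.1050″ = 9.5238 pc.
v_t = 4.740 μ d = 4.740 × 0.6177 × 9.5238 = 27.885 km/s.
v = √(v_r² + v_t²) = √((-73.64)² + 27.885²) = √6200.42 = 78.743 km/s.

78.74 km/s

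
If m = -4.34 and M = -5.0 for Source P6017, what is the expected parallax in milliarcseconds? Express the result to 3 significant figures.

m − M = -4.34 − (-5.0) = 0.66.
d = 10^((m−M)/5 + 1) = 10^1.132 = 13.552 pc.
p = 1/d = 1/13.552 = 0.07379 arcsec = 73.79 mas.

73.8 mas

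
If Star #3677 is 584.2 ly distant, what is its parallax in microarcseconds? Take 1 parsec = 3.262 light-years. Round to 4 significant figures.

5584 μas

d = 584.2 ly ÷ 3.262 = 179.09 pc.
p = 1/d = 1/179.09 = 0.0055838 arcsec.
= 0.0055838 × 10⁶ = 5583.8 μas.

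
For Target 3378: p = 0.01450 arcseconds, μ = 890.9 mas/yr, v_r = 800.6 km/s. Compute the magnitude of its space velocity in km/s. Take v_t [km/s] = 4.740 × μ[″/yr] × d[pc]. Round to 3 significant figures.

852 km/s

d = 1/p = 1/0.01450″ = 68.966 pc.
μ = 890.9 mas/yr = 0.8909 ″/yr.
v_t = 4.740 μ d = 4.740 × 0.8909 × 68.966 = 291.23 km/s.
v = √(v_r² + v_t²) = √(800.6² + 291.23²) = √725775 = 851.92 km/s.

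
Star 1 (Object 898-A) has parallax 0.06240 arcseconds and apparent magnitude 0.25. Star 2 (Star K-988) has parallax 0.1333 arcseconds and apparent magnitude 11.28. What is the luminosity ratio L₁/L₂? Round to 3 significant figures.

L₁/L₂ = 118000

d₁ = 1/p₁ = 1/0.06240″ = 16.026 pc; d₂ = 1/p₂ = 1/0.1333″ = 7.5019 pc.
M₁ = m₁ − 5 log₁₀ d₁ + 5 = 0.25 − 6.0241 + 5 = -0.7741.
M₂ = 11.28 − 4.3759 + 5 = 11.9041.
L₁/L₂ = 10^(0.4(M₂ − M₁)) = 10^(0.4 × 12.6782) = 10^5.07128 = 1.1784 × 10^5.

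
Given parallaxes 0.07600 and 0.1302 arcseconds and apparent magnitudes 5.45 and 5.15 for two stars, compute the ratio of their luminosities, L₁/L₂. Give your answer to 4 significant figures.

d₁ = 1/p₁ = 1/0.07600″ = 13.158 pc; d₂ = 1/p₂ = 1/0.1302″ = 7.6805 pc.
M₁ = m₁ − 5 log₁₀ d₁ + 5 = 5.45 − 5.5959 + 5 = 4.8541.
M₂ = 5.15 − 4.4269 + 5 = 5.7231.
L₁/L₂ = 10^(0.4(M₂ − M₁)) = 10^(0.4 × 0.8690) = 10^0.34760 = 2.2264.

L₁/L₂ = 2.226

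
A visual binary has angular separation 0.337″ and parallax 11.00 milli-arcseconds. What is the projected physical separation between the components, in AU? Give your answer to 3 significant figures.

d = 1/p = 1/0.01100″ = 90.909 pc.
At distance d (pc), an angle of θ arcsec spans θ·d AU: s = 0.337 × 90.909 = 30.636 AU.

30.6 AU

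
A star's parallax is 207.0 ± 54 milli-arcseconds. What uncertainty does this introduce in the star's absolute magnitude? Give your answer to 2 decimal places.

σ_M = 0.57 mag

M = m − 5 log₁₀ d + 5 = m + 5 log₁₀ p + 5, so ∂M/∂p = 5/(p ln 10).
σ_M = (5/ln 10) · (σ_p/p) = 2.1715 × 54/207.0 = 2.1715 × 0.26087 = 0.56648.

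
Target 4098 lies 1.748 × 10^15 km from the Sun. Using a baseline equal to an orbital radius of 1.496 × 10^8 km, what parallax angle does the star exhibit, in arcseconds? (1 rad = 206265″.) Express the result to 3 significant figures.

θ ≈ B/d = (1.496 × 10^8) / (1.748 × 10^15) = 8.5584 × 10^-8 rad.
In arcseconds: 8.5584 × 10^-8 × 206265 = 0.017653″.

0.0177 arcsec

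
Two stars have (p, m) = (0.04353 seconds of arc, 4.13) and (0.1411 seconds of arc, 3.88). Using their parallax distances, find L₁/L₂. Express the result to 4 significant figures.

L₁/L₂ = 8.346

d₁ = 1/p₁ = 1/0.04353″ = 22.973 pc; d₂ = 1/p₂ = 1/0.1411″ = 7.0872 pc.
M₁ = m₁ − 5 log₁₀ d₁ + 5 = 4.13 − 6.8061 + 5 = 2.3239.
M₂ = 3.88 − 4.2524 + 5 = 4.6276.
L₁/L₂ = 10^(0.4(M₂ − M₁)) = 10^(0.4 × 2.3037) = 10^0.92148 = 8.346.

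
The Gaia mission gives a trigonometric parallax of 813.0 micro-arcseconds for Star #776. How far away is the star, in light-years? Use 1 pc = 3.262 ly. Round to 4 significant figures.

p = 813.0 micro-arcseconds = 0.0008130 arcsec.
d = 1/p = 1/0.0008130 = 1230 pc.
In light-years: 1230 × 3.262 = 4012.3 ly.

4012 light years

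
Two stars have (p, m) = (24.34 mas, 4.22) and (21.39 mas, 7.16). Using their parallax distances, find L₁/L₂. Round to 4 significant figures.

L₁/L₂ = 11.58

d₁ = 1/p₁ = 1/0.02434″ = 41.085 pc; d₂ = 1/p₂ = 1/0.02139″ = 46.751 pc.
M₁ = m₁ − 5 log₁₀ d₁ + 5 = 4.22 − 8.0684 + 5 = 1.1516.
M₂ = 7.16 − 8.3490 + 5 = 3.8110.
L₁/L₂ = 10^(0.4(M₂ − M₁)) = 10^(0.4 × 2.6594) = 10^1.06376 = 11.581.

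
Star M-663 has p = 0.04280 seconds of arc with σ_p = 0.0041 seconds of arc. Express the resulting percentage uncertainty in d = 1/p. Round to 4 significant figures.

For d = 1/p, |σ_d/d| = |σ_p/p|.
σ_p/p = 0.0041 / 0.04280 = 0.095794 = 9.5794%.

9.579%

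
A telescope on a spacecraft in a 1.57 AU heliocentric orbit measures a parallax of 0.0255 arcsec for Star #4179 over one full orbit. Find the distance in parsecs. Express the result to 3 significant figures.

With baseline B (in AU) and parallax p (in arcsec), d = B/p parsecs.
d = 1.57 / 0.0255 = 61.569 pc.

61.6 pc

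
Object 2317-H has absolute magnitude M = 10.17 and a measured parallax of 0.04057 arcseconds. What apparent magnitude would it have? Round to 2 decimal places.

m = 12.13

d = 1/p = 1/0.04057″ = 24.649 pc.
m − M = 5 log₁₀ d − 5 = 5 log₁₀(24.649) − 5 = 6.9590 − 5 = 1.9590.
m = M + (m − M) = 10.17 + 1.9590 = 12.13.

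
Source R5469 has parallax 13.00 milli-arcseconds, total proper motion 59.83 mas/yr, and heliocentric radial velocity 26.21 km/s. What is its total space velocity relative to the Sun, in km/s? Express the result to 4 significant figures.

34.10 km/s

d = 1/p = 1/0.01300″ = 76.923 pc.
μ = 59.83 mas/yr = 0.05983 ″/yr.
v_t = 4.740 μ d = 4.740 × 0.05983 × 76.923 = 21.815 km/s.
v = √(v_r² + v_t²) = √(26.21² + 21.815²) = √1162.86 = 34.101 km/s.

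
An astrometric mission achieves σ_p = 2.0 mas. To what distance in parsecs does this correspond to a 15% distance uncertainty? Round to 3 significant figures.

σ_d/d = σ_p/p, so the condition is σ_p/p ≤ 0.15, i.e. p ≥ σ_p/0.15.
p_min = 2.0/0.15 = 13.333 mas = 0.013333 arcsec.
d_max = 1/p_min = 1/0.013333 = 75.002 pc.

75.0 pc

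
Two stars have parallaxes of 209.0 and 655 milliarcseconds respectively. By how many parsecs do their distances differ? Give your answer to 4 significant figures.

3.258 pc

d_A = 1/0.2090″ = 4.7847 pc; d_B = 1/0.6550″ = 1.5267 pc.
|d_B − d_A| = |1.5267 − 4.7847| = 3.258 pc.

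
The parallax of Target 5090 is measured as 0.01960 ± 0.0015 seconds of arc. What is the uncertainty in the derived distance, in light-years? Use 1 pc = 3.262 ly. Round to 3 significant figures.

d = 1/p, so σ_d = σ_p / p².
σ_d = 0.00150 / (0.01960)² = 0.00150 / 0.00038416 = 3.9046 pc = 3.9046 × 3.262 ly = 12.737 ly.

12.7 ly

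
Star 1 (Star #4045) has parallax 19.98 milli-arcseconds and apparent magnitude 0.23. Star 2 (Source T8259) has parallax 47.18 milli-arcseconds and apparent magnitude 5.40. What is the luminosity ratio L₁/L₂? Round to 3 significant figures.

L₁/L₂ = 652

d₁ = 1/p₁ = 1/0.01998″ = 50.05 pc; d₂ = 1/p₂ = 1/0.04718″ = 21.195 pc.
M₁ = m₁ − 5 log₁₀ d₁ + 5 = 0.23 − 8.4970 + 5 = -3.2670.
M₂ = 5.40 − 6.6312 + 5 = 3.7688.
L₁/L₂ = 10^(0.4(M₂ − M₁)) = 10^(0.4 × 7.0358) = 10^2.81432 = 652.11.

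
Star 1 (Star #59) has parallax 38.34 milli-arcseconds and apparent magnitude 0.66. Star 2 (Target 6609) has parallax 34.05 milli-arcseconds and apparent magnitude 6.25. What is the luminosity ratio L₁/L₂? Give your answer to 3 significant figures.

L₁/L₂ = 136

d₁ = 1/p₁ = 1/0.03834″ = 26.082 pc; d₂ = 1/p₂ = 1/0.03405″ = 29.369 pc.
M₁ = m₁ − 5 log₁₀ d₁ + 5 = 0.66 − 7.0817 + 5 = -1.4217.
M₂ = 6.25 − 7.3394 + 5 = 3.9106.
L₁/L₂ = 10^(0.4(M₂ − M₁)) = 10^(0.4 × 5.3323) = 10^2.13292 = 135.81.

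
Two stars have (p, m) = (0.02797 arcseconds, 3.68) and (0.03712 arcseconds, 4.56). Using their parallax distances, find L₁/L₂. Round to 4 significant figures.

d₁ = 1/p₁ = 1/0.02797″ = 35.753 pc; d₂ = 1/p₂ = 1/0.03712″ = 26.94 pc.
M₁ = m₁ − 5 log₁₀ d₁ + 5 = 3.68 − 7.7666 + 5 = 0.9134.
M₂ = 4.56 − 7.1520 + 5 = 2.4080.
L₁/L₂ = 10^(0.4(M₂ − M₁)) = 10^(0.4 × 1.4946) = 10^0.59784 = 3.9613.

L₁/L₂ = 3.961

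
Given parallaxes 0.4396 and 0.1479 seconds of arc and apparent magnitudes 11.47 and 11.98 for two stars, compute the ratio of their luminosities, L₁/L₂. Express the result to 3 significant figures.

d₁ = 1/p₁ = 1/0.4396″ = 2.2748 pc; d₂ = 1/p₂ = 1/0.1479″ = 6.7613 pc.
M₁ = m₁ − 5 log₁₀ d₁ + 5 = 11.47 − 1.7847 + 5 = 14.6853.
M₂ = 11.98 − 4.1502 + 5 = 12.8298.
L₁/L₂ = 10^(0.4(M₂ − M₁)) = 10^(0.4 × (-1.8555)) = 10^(-0.74220) = 0.18105.

L₁/L₂ = 0.181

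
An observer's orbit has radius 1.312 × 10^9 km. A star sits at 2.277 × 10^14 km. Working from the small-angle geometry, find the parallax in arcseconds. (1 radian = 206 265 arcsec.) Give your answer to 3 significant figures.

1.19 arcsec

θ ≈ B/d = (1.312 × 10^9) / (2.277 × 10^14) = 5.7620 × 10^-6 rad.
In arcseconds: 5.7620 × 10^-6 × 206265 = 1.1885″.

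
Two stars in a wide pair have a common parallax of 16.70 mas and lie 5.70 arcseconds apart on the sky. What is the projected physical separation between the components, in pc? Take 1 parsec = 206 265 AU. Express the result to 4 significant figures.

d = 1/p = 1/0.01670″ = 59.88 pc.
At distance d (pc), an angle of θ arcsec spans θ·d AU: s = 5.70 × 59.88 = 341.32 AU.
= 341.32 / 206265 = 0.0016548 pc.

0.001655 pc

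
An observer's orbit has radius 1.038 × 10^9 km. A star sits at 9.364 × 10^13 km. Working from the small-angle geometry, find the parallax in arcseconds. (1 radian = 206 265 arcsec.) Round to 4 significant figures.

θ ≈ B/d = (1.038 × 10^9) / (9.364 × 10^13) = 1.1085 × 10^-5 rad.
In arcseconds: 1.1085 × 10^-5 × 206265 = 2.2864″.

2.286 arcsec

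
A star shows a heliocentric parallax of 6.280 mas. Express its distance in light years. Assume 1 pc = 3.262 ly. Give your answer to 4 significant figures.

p = 6.280 mas = 0.006280 arcsec.
d = 1/p = 1/0.006280 = 159.24 pc.
In light-years: 159.24 × 3.262 = 519.44 ly.

519.4 light years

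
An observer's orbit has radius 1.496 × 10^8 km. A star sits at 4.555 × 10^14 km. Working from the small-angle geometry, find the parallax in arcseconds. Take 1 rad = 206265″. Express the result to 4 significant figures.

0.06774 arcsec

θ ≈ B/d = (1.496 × 10^8) / (4.555 × 10^14) = 3.2843 × 10^-7 rad.
In arcseconds: 3.2843 × 10^-7 × 206265 = 0.067744″.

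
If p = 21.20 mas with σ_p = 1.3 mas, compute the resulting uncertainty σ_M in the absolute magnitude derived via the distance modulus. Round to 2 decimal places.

M = m − 5 log₁₀ d + 5 = m + 5 log₁₀ p + 5, so ∂M/∂p = 5/(p ln 10).
σ_M = (5/ln 10) · (σ_p/p) = 2.1715 × 1.3/21.20 = 2.1715 × 0.061321 = 0.13316.

σ_M = 0.13 mag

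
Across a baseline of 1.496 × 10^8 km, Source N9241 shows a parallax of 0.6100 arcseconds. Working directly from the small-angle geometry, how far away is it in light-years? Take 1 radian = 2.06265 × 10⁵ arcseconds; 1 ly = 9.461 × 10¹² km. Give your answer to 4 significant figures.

5.347 ly

θ = 0.6100″ = 0.6100/206265 = 2.9574 × 10^-6 rad.
d = B/θ = (1.496 × 10^8) / (2.9574 × 10^-6) = 5.0585 × 10^13 km = (5.0585 × 10^13) / (9.461 × 10^12) ly = 5.3467 ly.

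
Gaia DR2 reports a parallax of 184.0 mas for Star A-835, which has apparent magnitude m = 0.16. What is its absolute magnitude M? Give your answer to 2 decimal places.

M = 1.48

d = 1/p = 1/0.1840″ = 5.4348 pc.
m − M = 5 log₁₀(5.4348) − 5 = 3.6759 − 5 = -1.3241.
M = m − (m − M) = 0.16 − (-1.3241) = 1.48.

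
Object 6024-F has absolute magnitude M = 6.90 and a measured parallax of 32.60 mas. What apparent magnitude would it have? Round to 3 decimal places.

m = 9.334

d = 1/p = 1/0.03260″ = 30.675 pc.
m − M = 5 log₁₀ d − 5 = 5 log₁₀(30.675) − 5 = 7.4339 − 5 = 2.4339.
m = M + (m − M) = 6.90 + 2.4339 = 9.334.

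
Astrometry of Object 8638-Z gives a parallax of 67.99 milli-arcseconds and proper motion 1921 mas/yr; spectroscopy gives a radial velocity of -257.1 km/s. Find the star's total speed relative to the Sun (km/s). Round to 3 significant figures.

d = 1/p = 1/0.06799″ = 14.708 pc.
μ = 1921 mas/yr = 1.921 ″/yr.
v_t = 4.740 μ d = 4.740 × 1.921 × 14.708 = 133.92 km/s.
v = √(v_r² + v_t²) = √((-257.1)² + 133.92²) = √84035 = 289.89 km/s.

290 km/s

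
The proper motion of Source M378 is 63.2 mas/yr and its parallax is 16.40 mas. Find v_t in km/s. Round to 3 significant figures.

d = 1/p = 1/0.01640″ = 60.976 pc.
μ = 63.2 mas/yr = 0.0632 ″/yr.
v_t = 4.74 × μ × d = 4.74 × 0.0632 × 60.976 = 18.266 km/s.

18.3 km/s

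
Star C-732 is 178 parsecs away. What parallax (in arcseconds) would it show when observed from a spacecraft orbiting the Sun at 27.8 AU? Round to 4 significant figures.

p (arcsec) = B (AU) / d (pc).
p = 27.8 / 178 = 0.15618 arcsec.

0.1562 arcsec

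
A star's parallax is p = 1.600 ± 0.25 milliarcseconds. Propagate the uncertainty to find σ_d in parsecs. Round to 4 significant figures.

d = 1/p, so σ_d = σ_p / p².
σ_d = 0.000250 / (0.001600)² = 0.000250 / 0.00000256 = 97.656 pc.

97.66 pc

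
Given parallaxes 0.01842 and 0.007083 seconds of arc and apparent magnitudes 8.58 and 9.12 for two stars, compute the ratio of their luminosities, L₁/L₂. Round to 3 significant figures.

L₁/L₂ = 0.243

d₁ = 1/p₁ = 1/0.01842″ = 54.289 pc; d₂ = 1/p₂ = 1/0.007083″ = 141.18 pc.
M₁ = m₁ − 5 log₁₀ d₁ + 5 = 8.58 − 8.6736 + 5 = 4.9064.
M₂ = 9.12 − 10.7489 + 5 = 3.3711.
L₁/L₂ = 10^(0.4(M₂ − M₁)) = 10^(0.4 × (-1.5353)) = 10^(-0.61412) = 0.24315.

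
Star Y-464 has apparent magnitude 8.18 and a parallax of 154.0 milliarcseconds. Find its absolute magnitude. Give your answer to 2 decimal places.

d = 1/p = 1/0.1540″ = 6.4935 pc.
m − M = 5 log₁₀(6.4935) − 5 = 4.0624 − 5 = -0.9376.
M = m − (m − M) = 8.18 − (-0.9376) = 9.12.

M = 9.12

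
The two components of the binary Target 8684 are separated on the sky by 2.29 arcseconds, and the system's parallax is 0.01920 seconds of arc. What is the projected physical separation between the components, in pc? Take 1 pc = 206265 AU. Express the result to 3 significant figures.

0.000578 pc

d = 1/p = 1/0.01920″ = 52.083 pc.
At distance d (pc), an angle of θ arcsec spans θ·d AU: s = 2.29 × 52.083 = 119.27 AU.
= 119.27 / 206265 = 0.00057824 pc.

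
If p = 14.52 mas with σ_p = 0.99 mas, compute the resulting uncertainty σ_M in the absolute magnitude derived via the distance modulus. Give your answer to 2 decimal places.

σ_M = 0.15 mag

M = m − 5 log₁₀ d + 5 = m + 5 log₁₀ p + 5, so ∂M/∂p = 5/(p ln 10).
σ_M = (5/ln 10) · (σ_p/p) = 2.1715 × 0.99/14.52 = 2.1715 × 0.068182 = 0.14806.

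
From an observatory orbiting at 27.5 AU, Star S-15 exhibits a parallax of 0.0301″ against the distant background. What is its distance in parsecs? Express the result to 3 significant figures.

With baseline B (in AU) and parallax p (in arcsec), d = B/p parsecs.
d = 27.5 / 0.0301 = 913.62 pc.

914 pc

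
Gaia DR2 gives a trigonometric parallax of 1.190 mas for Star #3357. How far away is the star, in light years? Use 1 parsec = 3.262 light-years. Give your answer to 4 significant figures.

p = 1.190 mas = 0.001190 arcsec.
d = 1/p = 1/0.001190 = 840.34 pc.
In light-years: 840.34 × 3.262 = 2741.2 ly.

2741 light years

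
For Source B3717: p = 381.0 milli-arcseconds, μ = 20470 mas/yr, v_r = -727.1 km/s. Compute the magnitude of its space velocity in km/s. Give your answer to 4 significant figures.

770.4 km/s

d = 1/p = 1/0.3810″ = 2.6247 pc.
μ = 20470 mas/yr = 20.47 ″/yr.
v_t = 4.740 μ d = 4.740 × 20.47 × 2.6247 = 254.67 km/s.
v = √(v_r² + v_t²) = √((-727.1)² + 254.67²) = √593531 = 770.41 km/s.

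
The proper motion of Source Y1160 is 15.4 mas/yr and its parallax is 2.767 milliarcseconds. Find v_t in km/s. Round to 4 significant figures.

d = 1/p = 1/0.002767″ = 361.4 pc.
μ = 15.4 mas/yr = 0.0154 ″/yr.
v_t = 4.74 × μ × d = 4.74 × 0.0154 × 361.4 = 26.381 km/s.

26.38 km/s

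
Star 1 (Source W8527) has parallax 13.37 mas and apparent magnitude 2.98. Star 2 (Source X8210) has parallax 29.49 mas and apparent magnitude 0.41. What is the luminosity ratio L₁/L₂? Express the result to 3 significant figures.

L₁/L₂ = 0.456

d₁ = 1/p₁ = 1/0.01337″ = 74.794 pc; d₂ = 1/p₂ = 1/0.02949″ = 33.91 pc.
M₁ = m₁ − 5 log₁₀ d₁ + 5 = 2.98 − 9.3693 + 5 = -1.3893.
M₂ = 0.41 − 7.6516 + 5 = -2.2416.
L₁/L₂ = 10^(0.4(M₂ − M₁)) = 10^(0.4 × (-0.8523)) = 10^(-0.34092) = 0.45612.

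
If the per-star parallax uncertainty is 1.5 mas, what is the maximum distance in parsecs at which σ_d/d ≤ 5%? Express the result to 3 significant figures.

σ_d/d = σ_p/p, so the condition is σ_p/p ≤ 0.05, i.e. p ≥ σ_p/0.05.
p_min = 1.5/0.05 = 30 mas = 0.03 arcsec.
d_max = 1/p_min = 1/0.03 = 33.333 pc.

33.3 pc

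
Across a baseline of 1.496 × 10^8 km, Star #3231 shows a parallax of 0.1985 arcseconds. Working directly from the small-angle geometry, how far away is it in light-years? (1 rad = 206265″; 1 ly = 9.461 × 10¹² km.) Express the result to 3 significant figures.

16.4 ly

θ = 0.1985″ = 0.1985/206265 = 9.6235 × 10^-7 rad.
d = B/θ = (1.496 × 10^8) / (9.6235 × 10^-7) = 1.5545 × 10^14 km = (1.5545 × 10^14) / (9.461 × 10^12) ly = 16.431 ly.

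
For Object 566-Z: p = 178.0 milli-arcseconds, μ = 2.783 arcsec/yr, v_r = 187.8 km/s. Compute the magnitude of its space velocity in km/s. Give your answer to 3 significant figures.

202 km/s

d = 1/p = 1/0.1780″ = 5.618 pc.
v_t = 4.740 μ d = 4.740 × 2.783 × 5.618 = 74.109 km/s.
v = √(v_r² + v_t²) = √(187.8² + 74.109²) = √40761 = 201.89 km/s.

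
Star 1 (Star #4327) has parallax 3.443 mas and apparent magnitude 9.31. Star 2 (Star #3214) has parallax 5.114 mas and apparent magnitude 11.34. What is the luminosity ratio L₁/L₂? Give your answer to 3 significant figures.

d₁ = 1/p₁ = 1/0.003443″ = 290.44 pc; d₂ = 1/p₂ = 1/0.005114″ = 195.54 pc.
M₁ = m₁ − 5 log₁₀ d₁ + 5 = 9.31 − 12.3153 + 5 = 1.9947.
M₂ = 11.34 − 11.4562 + 5 = 4.8838.
L₁/L₂ = 10^(0.4(M₂ − M₁)) = 10^(0.4 × 2.8891) = 10^1.15564 = 14.31.

L₁/L₂ = 14.3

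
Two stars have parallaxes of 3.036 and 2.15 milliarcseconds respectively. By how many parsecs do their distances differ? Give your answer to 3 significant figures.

136 pc

d_A = 1/0.003036″ = 329.38 pc; d_B = 1/0.002150″ = 465.12 pc.
|d_B − d_A| = |465.12 − 329.38| = 135.74 pc.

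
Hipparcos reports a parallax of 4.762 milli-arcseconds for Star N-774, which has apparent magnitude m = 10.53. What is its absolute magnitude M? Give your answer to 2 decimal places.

M = 3.92

d = 1/p = 1/0.004762″ = 210 pc.
m − M = 5 log₁₀(210) − 5 = 11.6111 − 5 = 6.6111.
M = m − (m − M) = 10.53 − 6.6111 = 3.92.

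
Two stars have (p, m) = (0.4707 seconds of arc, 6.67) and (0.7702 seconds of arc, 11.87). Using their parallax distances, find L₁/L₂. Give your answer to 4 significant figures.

d₁ = 1/p₁ = 1/0.4707″ = 2.1245 pc; d₂ = 1/p₂ = 1/0.7702″ = 1.2984 pc.
M₁ = m₁ − 5 log₁₀ d₁ + 5 = 6.67 − 1.6363 + 5 = 10.0337.
M₂ = 11.87 − 0.5670 + 5 = 16.3030.
L₁/L₂ = 10^(0.4(M₂ − M₁)) = 10^(0.4 × 6.2693) = 10^2.50772 = 321.9.

L₁/L₂ = 321.9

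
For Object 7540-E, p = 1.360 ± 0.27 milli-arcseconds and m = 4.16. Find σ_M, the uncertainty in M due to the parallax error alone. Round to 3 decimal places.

M = m − 5 log₁₀ d + 5 = m + 5 log₁₀ p + 5, so ∂M/∂p = 5/(p ln 10).
σ_M = (5/ln 10) · (σ_p/p) = 2.1715 × 0.27/1.360 = 2.1715 × 0.19853 = 0.43111.

σ_M = 0.431 mag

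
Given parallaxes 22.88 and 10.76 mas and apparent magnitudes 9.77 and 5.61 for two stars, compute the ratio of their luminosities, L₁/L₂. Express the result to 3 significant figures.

L₁/L₂ = 0.00479

d₁ = 1/p₁ = 1/0.02288″ = 43.706 pc; d₂ = 1/p₂ = 1/0.01076″ = 92.937 pc.
M₁ = m₁ − 5 log₁₀ d₁ + 5 = 9.77 − 8.2027 + 5 = 6.5673.
M₂ = 5.61 − 9.8409 + 5 = 0.7691.
L₁/L₂ = 10^(0.4(M₂ − M₁)) = 10^(0.4 × (-5.7982)) = 10^(-2.31928) = 0.0047942.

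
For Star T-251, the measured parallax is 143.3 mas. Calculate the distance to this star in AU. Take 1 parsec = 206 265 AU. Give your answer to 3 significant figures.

p = 143.3 mas = 0.1433 arcsec.
d = 1/p = 1/0.1433 = 6.9784 pc.
In AU: 6.9784 × 206265 = 1.4394 × 10^6 AU.

1.44 × 10^6 AU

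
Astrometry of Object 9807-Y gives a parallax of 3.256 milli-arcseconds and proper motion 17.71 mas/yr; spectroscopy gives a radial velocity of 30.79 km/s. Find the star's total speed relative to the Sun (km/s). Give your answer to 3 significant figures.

40.2 km/s

d = 1/p = 1/0.003256″ = 307.13 pc.
μ = 17.71 mas/yr = 0.01771 ″/yr.
v_t = 4.740 μ d = 4.740 × 0.01771 × 307.13 = 25.782 km/s.
v = √(v_r² + v_t²) = √(30.79² + 25.782²) = √1612.74 = 40.159 km/s.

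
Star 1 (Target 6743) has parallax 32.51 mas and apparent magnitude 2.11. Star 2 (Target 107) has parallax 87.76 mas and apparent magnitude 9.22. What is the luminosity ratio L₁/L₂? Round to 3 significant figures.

d₁ = 1/p₁ = 1/0.03251″ = 30.76 pc; d₂ = 1/p₂ = 1/0.08776″ = 11.395 pc.
M₁ = m₁ − 5 log₁₀ d₁ + 5 = 2.11 − 7.4399 + 5 = -0.3299.
M₂ = 9.22 − 5.2836 + 5 = 8.9364.
L₁/L₂ = 10^(0.4(M₂ − M₁)) = 10^(0.4 × 9.2663) = 10^3.70652 = 5087.7.

L₁/L₂ = 5090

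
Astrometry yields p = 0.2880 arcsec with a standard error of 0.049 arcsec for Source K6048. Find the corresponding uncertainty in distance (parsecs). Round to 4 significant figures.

0.5908 pc

d = 1/p, so σ_d = σ_p / p².
σ_d = 0.0490 / (0.2880)² = 0.0490 / 0.082944 = 0.59076 pc.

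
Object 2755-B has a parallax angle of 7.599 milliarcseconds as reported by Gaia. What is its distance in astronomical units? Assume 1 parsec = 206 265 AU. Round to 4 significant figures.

p = 7.599 milliarcseconds = 0.007599 arcsec.
d = 1/p = 1/0.007599 = 131.6 pc.
In AU: 131.6 × 206265 = 2.7144 × 10^7 AU.

2.714 × 10^7 AU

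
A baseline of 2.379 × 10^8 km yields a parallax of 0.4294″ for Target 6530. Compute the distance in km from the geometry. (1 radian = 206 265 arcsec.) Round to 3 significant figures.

θ = 0.4294″ = 0.4294/206265 = 2.0818 × 10^-6 rad.
d = B/θ = (2.379 × 10^8) / (2.0818 × 10^-6) = 1.1428 × 10^14 km.

1.14 × 10^14 km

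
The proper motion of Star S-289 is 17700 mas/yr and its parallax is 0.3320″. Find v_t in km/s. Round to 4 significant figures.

d = 1/p = 1/0.3320″ = 3.012 pc.
μ = 17700 mas/yr = 17.7 ″/yr.
v_t = 4.74 × μ × d = 4.74 × 17.7 × 3.012 = 252.7 km/s.

252.7 km/s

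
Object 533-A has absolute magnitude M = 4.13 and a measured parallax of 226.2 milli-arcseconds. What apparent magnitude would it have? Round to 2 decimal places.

d = 1/p = 1/0.2262″ = 4.4209 pc.
m − M = 5 log₁₀ d − 5 = 5 log₁₀(4.4209) − 5 = 3.2276 − 5 = -1.7724.
m = M + (m − M) = 4.13 + (-1.7724) = 2.36.

m = 2.36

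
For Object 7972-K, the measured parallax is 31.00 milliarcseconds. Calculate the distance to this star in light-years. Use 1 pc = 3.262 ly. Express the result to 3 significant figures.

105 light years

p = 31.00 milliarcseconds = 0.03100 arcsec.
d = 1/p = 1/0.03100 = 32.258 pc.
In light-years: 32.258 × 3.262 = 105.23 ly.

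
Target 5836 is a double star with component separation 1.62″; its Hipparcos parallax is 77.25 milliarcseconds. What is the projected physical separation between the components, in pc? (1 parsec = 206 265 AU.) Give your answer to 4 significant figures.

0.0001017 pc

d = 1/p = 1/0.07725″ = 12.945 pc.
At distance d (pc), an angle of θ arcsec spans θ·d AU: s = 1.62 × 12.945 = 20.971 AU.
= 20.971 / 206265 = 0.00010167 pc.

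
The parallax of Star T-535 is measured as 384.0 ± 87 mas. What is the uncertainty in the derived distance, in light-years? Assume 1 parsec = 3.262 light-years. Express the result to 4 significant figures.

1.925 ly

d = 1/p, so σ_d = σ_p / p².
σ_d = 0.0870 / (0.3840)² = 0.0870 / 0.14746 = 0.58999 pc = 0.58999 × 3.262 ly = 1.9245 ly.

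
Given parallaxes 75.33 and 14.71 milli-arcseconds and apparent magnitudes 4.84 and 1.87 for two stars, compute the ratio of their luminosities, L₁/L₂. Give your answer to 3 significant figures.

d₁ = 1/p₁ = 1/0.07533″ = 13.275 pc; d₂ = 1/p₂ = 1/0.01471″ = 67.981 pc.
M₁ = m₁ − 5 log₁₀ d₁ + 5 = 4.84 − 5.6152 + 5 = 4.2248.
M₂ = 1.87 − 9.1619 + 5 = -2.2919.
L₁/L₂ = 10^(0.4(M₂ − M₁)) = 10^(0.4 × (-6.5167)) = 10^(-2.60668) = 0.0024735.

L₁/L₂ = 0.00247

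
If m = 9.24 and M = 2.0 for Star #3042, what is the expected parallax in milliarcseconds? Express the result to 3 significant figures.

3.56 mas

m − M = 9.24 − 2.0 = 7.24.
d = 10^((m−M)/5 + 1) = 10^2.448 = 280.54 pc.
p = 1/d = 1/280.54 = 0.0035646 arcsec = 3.5646 mas.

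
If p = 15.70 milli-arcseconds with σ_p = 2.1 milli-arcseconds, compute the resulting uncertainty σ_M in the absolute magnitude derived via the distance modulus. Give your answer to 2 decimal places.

σ_M = 0.29 mag

M = m − 5 log₁₀ d + 5 = m + 5 log₁₀ p + 5, so ∂M/∂p = 5/(p ln 10).
σ_M = (5/ln 10) · (σ_p/p) = 2.1715 × 2.1/15.70 = 2.1715 × 0.13376 = 0.29046.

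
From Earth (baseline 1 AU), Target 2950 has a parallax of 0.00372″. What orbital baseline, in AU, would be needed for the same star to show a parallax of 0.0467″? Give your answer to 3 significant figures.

Parallax scales linearly with baseline: p ∝ B, so B = p_target / p_Earth × 1 AU.
B = 0.0467 / 0.00372 = 12.554 AU.

12.6 AU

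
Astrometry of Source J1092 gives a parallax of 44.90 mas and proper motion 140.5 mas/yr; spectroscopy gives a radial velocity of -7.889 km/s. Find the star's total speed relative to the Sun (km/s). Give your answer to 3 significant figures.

16.8 km/s

d = 1/p = 1/0.04490″ = 22.272 pc.
μ = 140.5 mas/yr = 0.1405 ″/yr.
v_t = 4.740 μ d = 4.740 × 0.1405 × 22.272 = 14.832 km/s.
v = √(v_r² + v_t²) = √((-7.889)² + 14.832²) = √282.225 = 16.8 km/s.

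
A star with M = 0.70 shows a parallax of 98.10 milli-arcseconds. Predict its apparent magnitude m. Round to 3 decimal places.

d = 1/p = 1/0.09810″ = 10.194 pc.
m − M = 5 log₁₀ d − 5 = 5 log₁₀(10.194) − 5 = 5.0417 − 5 = 0.0417.
m = M + (m − M) = 0.70 + 0.0417 = 0.742.

m = 0.742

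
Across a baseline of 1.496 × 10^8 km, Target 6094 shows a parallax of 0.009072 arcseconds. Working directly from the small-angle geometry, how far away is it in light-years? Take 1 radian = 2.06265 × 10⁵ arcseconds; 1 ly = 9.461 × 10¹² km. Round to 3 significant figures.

360 ly

θ = 0.009072″ = 0.009072/206265 = 4.3982 × 10^-8 rad.
d = B/θ = (1.496 × 10^8) / (4.3982 × 10^-8) = 3.4014 × 10^15 km = (3.4014 × 10^15) / (9.461 × 10^12) ly = 359.52 ly.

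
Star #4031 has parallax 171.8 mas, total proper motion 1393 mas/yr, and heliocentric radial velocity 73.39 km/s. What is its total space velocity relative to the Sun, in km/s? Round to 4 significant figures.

82.84 km/s

d = 1/p = 1/0.1718″ = 5.8207 pc.
μ = 1393 mas/yr = 1.393 ″/yr.
v_t = 4.740 μ d = 4.740 × 1.393 × 5.8207 = 38.433 km/s.
v = √(v_r² + v_t²) = √(73.39² + 38.433²) = √6863.19 = 82.844 km/s.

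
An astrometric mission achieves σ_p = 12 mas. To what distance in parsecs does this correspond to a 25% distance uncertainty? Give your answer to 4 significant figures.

20.83 pc

σ_d/d = σ_p/p, so the condition is σ_p/p ≤ 0.25, i.e. p ≥ σ_p/0.25.
p_min = 12/0.25 = 48 mas = 0.048 arcsec.
d_max = 1/p_min = 1/0.048 = 20.833 pc.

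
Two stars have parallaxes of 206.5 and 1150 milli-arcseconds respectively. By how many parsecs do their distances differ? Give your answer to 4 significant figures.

d_A = 1/0.2065″ = 4.8426 pc; d_B = 1/1.150″ = 0.86957 pc.
|d_B − d_A| = |0.86957 − 4.8426| = 3.973 pc.

3.973 pc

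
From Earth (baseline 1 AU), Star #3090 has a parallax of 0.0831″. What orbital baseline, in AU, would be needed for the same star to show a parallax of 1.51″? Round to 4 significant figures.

18.17 AU

Parallax scales linearly with baseline: p ∝ B, so B = p_target / p_Earth × 1 AU.
B = 1.51 / 0.0831 = 18.171 AU.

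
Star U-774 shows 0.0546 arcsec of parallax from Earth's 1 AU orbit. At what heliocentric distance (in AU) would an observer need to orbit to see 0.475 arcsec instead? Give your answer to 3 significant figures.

8.70 AU

Parallax scales linearly with baseline: p ∝ B, so B = p_target / p_Earth × 1 AU.
B = 0.475 / 0.0546 = 8.6996 AU.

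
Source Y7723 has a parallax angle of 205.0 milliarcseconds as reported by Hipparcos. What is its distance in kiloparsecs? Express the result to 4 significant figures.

p = 205.0 milliarcseconds = 0.2050 arcsec.
d = 1/p = 1/0.2050 = 4.878 pc.
= 0.004878 kpc.

0.004878 kpc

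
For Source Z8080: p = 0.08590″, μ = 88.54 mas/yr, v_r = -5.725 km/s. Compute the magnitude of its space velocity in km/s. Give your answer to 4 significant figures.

7.526 km/s

d = 1/p = 1/0.08590″ = 11.641 pc.
μ = 88.54 mas/yr = 0.08854 ″/yr.
v_t = 4.740 μ d = 4.740 × 0.08854 × 11.641 = 4.8855 km/s.
v = √(v_r² + v_t²) = √((-5.725)² + 4.8855²) = √56.6437 = 7.5262 km/s.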